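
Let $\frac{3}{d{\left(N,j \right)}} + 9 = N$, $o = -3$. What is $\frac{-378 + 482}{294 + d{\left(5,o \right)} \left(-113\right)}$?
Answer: $\frac{416}{1515} \approx 0.27459$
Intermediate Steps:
$d{\left(N,j \right)} = \frac{3}{-9 + N}$
$\frac{-378 + 482}{294 + d{\left(5,o \right)} \left(-113\right)} = \frac{-378 + 482}{294 + \frac{3}{-9 + 5} \left(-113\right)} = \frac{104}{294 + \frac{3}{-4} \left(-113\right)} = \frac{104}{294 + 3 \left(- \frac{1}{4}\right) \left(-113\right)} = \frac{104}{294 - - \frac{339}{4}} = \frac{104}{294 + \frac{339}{4}} = \frac{104}{\frac{1515}{4}} = 104 \cdot \frac{4}{1515} = \frac{416}{1515}$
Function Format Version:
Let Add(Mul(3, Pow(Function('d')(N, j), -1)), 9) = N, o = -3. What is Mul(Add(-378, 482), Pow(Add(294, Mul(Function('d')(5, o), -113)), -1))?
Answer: Rational(416, 1515) ≈ 0.27459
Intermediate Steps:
Function('d')(N, j) = Mul(3, Pow(Add(-9, N), -1))
Mul(Add(-378, 482), Pow(Add(294, Mul(Function('d')(5, o), -113)), -1)) = Mul(Add(-378, 482), Pow(Add(294, Mul(Mul(3, Pow(Add(-9, 5), -1)), -113)), -1)) = Mul(104, Pow(Add(294, Mul(Mul(3, Pow(-4, -1)), -113)), -1)) = Mul(104, Pow(Add(294, Mul(Mul(3, Rational(-1, 4)), -113)), -1)) = Mul(104, Pow(Add(294, Mul(Rational(-3, 4), -113)), -1)) = Mul(104, Pow(Add(294, Rational(339, 4)), -1)) = Mul(104, Pow(Rational(1515, 4), -1)) = Mul(104, Rational(4, 1515)) = Rational(416, 1515)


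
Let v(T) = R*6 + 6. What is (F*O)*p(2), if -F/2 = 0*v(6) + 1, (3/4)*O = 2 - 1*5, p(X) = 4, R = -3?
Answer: 32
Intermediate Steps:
v(T) = -12 (v(T) = -3*6 + 6 = -18 + 6 = -12)
O = -4 (O = 4*(2 - 1*5)/3 = 4*(2 - 5)/3 = (4/3)*(-3) = -4)
F = -2 (F = -2*(0*(-12) + 1) = -2*(0 + 1) = -2*1 = -2)
(F*O)*p(2) = -2*(-4)*4 = 8*4 = 32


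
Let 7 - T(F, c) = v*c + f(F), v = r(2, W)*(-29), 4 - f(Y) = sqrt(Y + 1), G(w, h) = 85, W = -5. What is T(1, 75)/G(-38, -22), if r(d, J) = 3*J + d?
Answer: -28272/85 + sqrt(2)/85 ≈ -332.60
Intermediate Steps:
r(d, J) = d + 3*J
f(Y) = 4 - sqrt(1 + Y) (f(Y) = 4 - sqrt(Y + 1) = 4 - sqrt(1 + Y))
v = 377 (v = (2 + 3*(-5))*(-29) = (2 - 15)*(-29) = -13*(-29) = 377)
T(F, c) = 3 + sqrt(1 + F) - 377*c (T(F, c) = 7 - (377*c + (4 - sqrt(1 + F))) = 7 - (4 - sqrt(1 + F) + 377*c) = 7 + (-4 + sqrt(1 + F) - 377*c) = 3 + sqrt(1 + F) - 377*c)
T(1, 75)/G(-38, -22) = (3 + sqrt(1 + 1) - 377*75)/85 = (3 + sqrt(2) - 28275)*(1/85) = (-28272 + sqrt(2))*(1/85) = -28272/85 + sqrt(2)/85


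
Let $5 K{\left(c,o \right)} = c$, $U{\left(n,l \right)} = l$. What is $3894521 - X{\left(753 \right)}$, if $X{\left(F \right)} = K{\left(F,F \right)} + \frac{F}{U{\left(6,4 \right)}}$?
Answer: $\frac{77883643}{20} \approx 3.8942 \cdot 10^{6}$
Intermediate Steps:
$K{\left(c,o \right)} = \frac{c}{5}$
$X{\left(F \right)} = \frac{9 F}{20}$ ($X{\left(F \right)} = \frac{F}{5} + \frac{F}{4} = \frac{9 F}{20}$)
$3894521 - X{\left(753 \right)} = 3894521 - \frac{9}{20} \cdot 753 = 3894521 - \frac{6777}{20} = \frac{77883643}{20}$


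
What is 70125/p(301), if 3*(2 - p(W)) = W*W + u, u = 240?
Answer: -42075/18167 ≈ -2.3160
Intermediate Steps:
p(W) = -78 - W²/3 (p(W) = 2 - (W*W + 240)/3 = 2 - (W² + 240)/3 = 2 - (240 + W²)/3 = 2 + (-80 - W²/3) = -78 - W²/3)
70125/p(301) = 70125/(-78 - ⅓*301²) = 70125/(-78 - ⅓*90601) = 70125/(-78 - 90601/3) = 70125/(-90835/3) = 70125*(-3/90835) = -42075/18167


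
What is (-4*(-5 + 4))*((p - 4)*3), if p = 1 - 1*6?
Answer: -108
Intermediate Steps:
p = -5 (p = 1 - 6 = -5)
(-4*(-5 + 4))*((p - 4)*3) = (-4*(-5 + 4))*((-5 - 4)*3) = (-4*(-1))*(-9*3) = 4*(-27) = -108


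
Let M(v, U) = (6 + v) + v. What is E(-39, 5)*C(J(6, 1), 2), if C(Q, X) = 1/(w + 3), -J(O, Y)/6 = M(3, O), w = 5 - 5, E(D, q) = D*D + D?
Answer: 494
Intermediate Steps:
E(D, q) = D + D² (E(D, q) = D² + D = D + D²)
w = 0
M(v, U) = 6 + 2*v
J(O, Y) = -72 (J(O, Y) = -6*(6 + 2*3) = -6*(6 + 6) = -6*12 = -72)
C(Q, X) = ⅓ (C(Q, X) = 1/(0 + 3) = 1/3 = ⅓)
E(-39, 5)*C(J(6, 1), 2) = -39*(1 - 39)*(⅓) = -39*(-38)*(⅓) = 1482*(⅓) = 494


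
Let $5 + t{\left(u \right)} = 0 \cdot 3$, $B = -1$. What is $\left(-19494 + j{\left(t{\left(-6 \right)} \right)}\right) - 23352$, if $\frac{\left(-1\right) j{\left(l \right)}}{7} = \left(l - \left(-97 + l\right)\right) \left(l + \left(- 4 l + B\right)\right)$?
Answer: $-52352$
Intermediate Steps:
$t{\left(u \right)} = -5$ ($t{\left(u \right)} = -5 + 0 \cdot 3 = -5 + 0 = -5$)
$j{\left(l \right)} = 679 + 2037 l$ ($j{\left(l \right)} = - 7 \left(l - \left(-97 + l\right)\right) \left(l - \left(1 + 4 l\right)\right) = - 7 \cdot 97 \left(l - \left(1 + 4 l\right)\right) = - 7 \cdot 97 \left(-1 - 3 l\right) = - 7 \left(-97 - 291 l\right) = 679 + 2037 l$)
$\left(-19494 + j{\left(t{\left(-6 \right)} \right)}\right) - 23352 = \left(-19494 + \left(679 + 2037 \left(-5\right)\right)\right) - 23352 = \left(-19494 + \left(679 - 10185\right)\right) - 23352 = \left(-19494 - 9506\right) - 23352 = -29000 - 23352 = -52352$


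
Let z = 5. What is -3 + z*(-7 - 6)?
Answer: -68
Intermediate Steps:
-3 + z*(-7 - 6) = -3 + 5*(-7 - 6) = -3 + 5*(-13) = -3 - 65 = -68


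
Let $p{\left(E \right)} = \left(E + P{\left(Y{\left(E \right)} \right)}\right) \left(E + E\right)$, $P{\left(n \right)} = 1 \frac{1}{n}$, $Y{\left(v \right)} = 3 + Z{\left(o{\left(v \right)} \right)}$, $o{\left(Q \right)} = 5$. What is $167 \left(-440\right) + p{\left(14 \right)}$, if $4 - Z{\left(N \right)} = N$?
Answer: $-73074$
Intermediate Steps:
$Z{\left(N \right)} = 4 - N$
$Y{\left(v \right)} = 2$ ($Y{\left(v \right)} = 3 + \left(4 - 5\right) = 3 - 1 = 2$)
$P{\left(n \right)} = \frac{1}{n}$
$p{\left(E \right)} = 2 E \left(\frac{1}{2} + E\right)$ ($p{\left(E \right)} = \left(E + \frac{1}{2}\right) \left(E + E\right) = \left(E + \frac{1}{2}\right) 2 E = \left(\frac{1}{2} + E\right) 2 E = 2 E \left(\frac{1}{2} + E\right)$)
$167 \left(-440\right) + p{\left(14 \right)} = 167 \left(-440\right) + 14 \left(1 + 2 \cdot 14\right) = -73480 + 14 \left(1 + 28\right) = -73480 + 14 \cdot 29 = -73480 + 406 = -73074$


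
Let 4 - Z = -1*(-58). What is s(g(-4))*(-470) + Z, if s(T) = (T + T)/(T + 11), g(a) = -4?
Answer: 3382/7 ≈ 483.14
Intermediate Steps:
Z = -54 (Z = 4 - (-1)*(-58) = 4 - 1*58 = 4 - 58 = -54)
s(T) = 2*T/(11 + T) (s(T) = (2*T)/(11 + T) = 2*T/(11 + T))
s(g(-4))*(-470) + Z = (2*(-4)/(11 - 4))*(-470) - 54 = (2*(-4)/7)*(-470) - 54 = (2*(-4)*(⅐))*(-470) - 54 = -8/7*(-470) - 54 = 3760/7 - 54 = 3382/7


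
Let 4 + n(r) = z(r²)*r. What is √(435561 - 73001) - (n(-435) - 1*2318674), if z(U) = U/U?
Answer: 2319113 + 8*√5665 ≈ 2.3197e+6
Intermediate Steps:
z(U) = 1
n(r) = -4 + r (n(r) = -4 + 1*r = -4 + r)
√(435561 - 73001) - (n(-435) - 1*2318674) = √(435561 - 73001) - ((-4 - 435) - 1*2318674) = √362560 - (-439 - 2318674) = 8*√5665 - 1*(-2319113) = 8*√5665 + 2319113 = 2319113 + 8*√5665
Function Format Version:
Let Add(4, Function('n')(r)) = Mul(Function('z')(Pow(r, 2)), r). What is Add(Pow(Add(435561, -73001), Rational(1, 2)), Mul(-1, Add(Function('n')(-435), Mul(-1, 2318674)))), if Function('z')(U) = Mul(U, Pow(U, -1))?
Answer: Add(2319113, Mul(8, Pow(5665, Rational(1, 2)))) ≈ 2.3197e+6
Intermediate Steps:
Function('z')(U) = 1
Function('n')(r) = Add(-4, r) (Function('n')(r) = Add(-4, Mul(1, r)) = Add(-4, r))
Add(Pow(Add(435561, -73001), Rational(1, 2)), Mul(-1, Add(Function('n')(-435), Mul(-1, 2318674)))) = Add(Pow(Add(435561, -73001), Rational(1, 2)), Mul(-1, Add(Add(-4, -435), Mul(-1, 2318674)))) = Add(Pow(362560, Rational(1, 2)), Mul(-1, Add(-439, -2318674))) = Add(Mul(8, Pow(5665, Rational(1, 2))), Mul(-1, -2319113)) = Add(Mul(8, Pow(5665, Rational(1, 2))), 2319113) = Add(2319113, Mul(8, Pow(5665, Rational(1, 2))))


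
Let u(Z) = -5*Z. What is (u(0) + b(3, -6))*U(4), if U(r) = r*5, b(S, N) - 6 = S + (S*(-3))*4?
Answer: -540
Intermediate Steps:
b(S, N) = 6 - 11*S (b(S, N) = 6 + (S + (S*(-3))*4) = 6 + (S - 3*S*4) = 6 + (S - 12*S) = 6 - 11*S)
U(r) = 5*r
(u(0) + b(3, -6))*U(4) = (-5*0 + (6 - 11*3))*(5*4) = (0 + (6 - 33))*20 = (0 - 27)*20 = -27*20 = -540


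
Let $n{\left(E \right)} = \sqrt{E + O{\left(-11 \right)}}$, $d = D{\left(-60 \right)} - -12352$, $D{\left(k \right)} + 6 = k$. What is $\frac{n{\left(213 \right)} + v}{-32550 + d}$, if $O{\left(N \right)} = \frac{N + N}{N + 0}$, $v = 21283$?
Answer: $- \frac{21283}{20264} - \frac{\sqrt{215}}{20264} \approx -1.051$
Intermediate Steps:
$D{\left(k \right)} = -6 + k$
$O{\left(N \right)} = 2$ ($O{\left(N \right)} = \frac{2 N}{N} = 2$)
$d = 12286$ ($d = \left(-6 - 60\right) - -12352 = -66 + 12352 = 12286$)
$n{\left(E \right)} = \sqrt{2 + E}$ ($n{\left(E \right)} = \sqrt{E + 2} = \sqrt{2 + E}$)
$\frac{n{\left(213 \right)} + v}{-32550 + d} = \frac{\sqrt{2 + 213} + 21283}{-32550 + 12286} = \frac{\sqrt{215} + 21283}{-20264} = \left(21283 + \sqrt{215}\right) \left(- \frac{1}{20264}\right) = - \frac{21283}{20264} - \frac{\sqrt{215}}{20264}$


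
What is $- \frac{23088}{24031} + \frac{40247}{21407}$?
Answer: $\frac{472930841}{514431617} \approx 0.91933$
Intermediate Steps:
$- \frac{23088}{24031} + \frac{40247}{21407} = \frac{472930841}{514431617}$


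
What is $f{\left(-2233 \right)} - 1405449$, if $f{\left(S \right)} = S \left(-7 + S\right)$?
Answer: $3596471$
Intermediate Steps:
$f{\left(-2233 \right)} - 1405449 = - 2233 \left(-7 - 2233\right) - 1405449 = \left(-2233\right) \left(-2240\right) - 1405449 = 5001920 - 1405449 = 3596471$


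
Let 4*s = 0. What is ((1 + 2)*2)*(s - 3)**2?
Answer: 54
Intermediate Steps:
s = 0 (s = (1/4)*0 = 0)
((1 + 2)*2)*(s - 3)**2 = ((1 + 2)*2)*(0 - 3)**2 = (3*2)*(-3)**2 = 6*9 = 54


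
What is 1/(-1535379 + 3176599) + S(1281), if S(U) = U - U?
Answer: 1/1641220 ≈ 6.0930e-7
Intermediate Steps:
S(U) = 0
1/(-1535379 + 3176599) + S(1281) = 1/(-1535379 + 3176599) + 0 = 1/1641220 + 0 = 1/1641220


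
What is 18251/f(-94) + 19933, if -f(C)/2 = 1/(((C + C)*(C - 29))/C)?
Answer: 2264806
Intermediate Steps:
f(C) = -2/(-58 + 2*C) (f(C) = -2*C/((C - 29)*(C + C)) = -2*1/(2*(-29 + C)) = -2/(-58 + 2*C))
18251/f(-94) + 19933 = 18251/((-1/(-29 - 94))) + 19933 = 18251/((-1/(-123))) + 19933 = 18251/((-1*(-1/123))) + 19933 = 18251/(1/123) + 19933 = 18251*123 + 19933 = 2244873 + 19933 = 2264806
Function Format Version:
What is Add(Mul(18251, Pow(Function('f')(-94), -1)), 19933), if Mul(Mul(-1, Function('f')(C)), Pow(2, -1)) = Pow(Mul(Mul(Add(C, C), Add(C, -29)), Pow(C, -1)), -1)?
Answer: 2264806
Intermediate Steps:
Function('f')(C) = Mul(-2, Pow(Add(-58, Mul(2, C)), -1)) (Function('f')(C) = Mul(-2, Pow(Mul(Mul(Add(C, C), Add(C, -29)), Pow(C, -1)), -1)) = Mul(-2, Pow(Mul(Mul(Mul(2, C), Add(-29, C)), Pow(C, -1)), -1)) = Mul(-2, Pow(Mul(Mul(2, C, Add(-29, C)), Pow(C, -1)), -1)) = Mul(-2, Pow(Add(-58, Mul(2, C)), -1)))
Add(Mul(18251, Pow(Function('f')(-94), -1)), 19933) = Add(Mul(18251, Pow(Mul(-1, Pow(Add(-29, -94), -1)), -1)), 19933) = Add(Mul(18251, Pow(Mul(-1, Pow(-123, -1)), -1)), 19933) = Add(Mul(18251, Pow(Mul(-1, Rational(-1, 123)), -1)), 19933) = Add(Mul(18251, Pow(Rational(1, 123), -1)), 19933) = Add(Mul(18251, 123), 19933) = Add(2244873, 19933) = 2264806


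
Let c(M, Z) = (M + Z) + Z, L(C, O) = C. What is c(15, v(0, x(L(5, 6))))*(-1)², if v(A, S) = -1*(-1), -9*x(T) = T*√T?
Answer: 17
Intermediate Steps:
x(T) = -T^(3/2)/9 (x(T) = -T*√T/9 = -T^(3/2)/9)
v(A, S) = 1
c(M, Z) = M + 2*Z
c(15, v(0, x(L(5, 6))))*(-1)² = (15 + 2*1)*(-1)² = (15 + 2)*1 = 17*1 = 17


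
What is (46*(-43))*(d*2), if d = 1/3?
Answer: -3956/3 ≈ -1318.7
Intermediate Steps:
d = ⅓ ≈ 0.33333
(46*(-43))*(d*2) = (46*(-43))*((⅓)*2) = -1978*⅔ = -3956/3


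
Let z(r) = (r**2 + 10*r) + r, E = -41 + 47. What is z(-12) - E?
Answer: 6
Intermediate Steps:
E = 6
z(r) = r**2 + 11*r
z(-12) - E = -12*(11 - 12) - 1*6 = -12*(-1) - 6 = 12 - 6 = 6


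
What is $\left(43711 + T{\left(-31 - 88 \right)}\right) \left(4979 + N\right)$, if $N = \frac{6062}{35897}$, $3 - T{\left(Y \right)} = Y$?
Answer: $\frac{7834588783425}{35897} \approx 2.1825 \cdot 10^{8}$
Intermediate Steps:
$T{\left(Y \right)} = 3 - Y$
$N = \frac{6062}{35897}$ ($N = 6062 \cdot \frac{1}{35897} = \frac{6062}{35897} \approx 0.16887$)
$\left(43711 + T{\left(-31 - 88 \right)}\right) \left(4979 + N\right) = \left(43711 + \left(3 - \left(-31 - 88\right)\right)\right) \left(4979 + \frac{6062}{35897}\right) = \left(43711 + \left(3 - \left(-31 - 88\right)\right)\right) \frac{178737225}{35897} = \left(43711 + \left(3 - -119\right)\right) \frac{178737225}{35897} = \left(43711 + \left(3 + 119\right)\right) \frac{178737225}{35897} = \left(43711 + 122\right) \frac{178737225}{35897} = 43833 \cdot \frac{178737225}{35897} = \frac{7834588783425}{35897}$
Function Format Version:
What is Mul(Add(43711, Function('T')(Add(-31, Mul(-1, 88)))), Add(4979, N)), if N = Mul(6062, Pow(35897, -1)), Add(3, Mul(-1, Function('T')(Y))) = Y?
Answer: Rational(7834588783425, 35897) ≈ 2.1825e+8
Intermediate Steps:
Function('T')(Y) = Add(3, Mul(-1, Y))
N = Rational(6062, 35897) (N = Mul(6062, Rational(1, 35897)) = Rational(6062, 35897) ≈ 0.16887)
Mul(Add(43711, Function('T')(Add(-31, Mul(-1, 88)))), Add(4979, N)) = Mul(Add(43711, Add(3, Mul(-1, Add(-31, Mul(-1, 88))))), Add(4979, Rational(6062, 35897))) = Mul(Add(43711, Add(3, Mul(-1, Add(-31, -88)))), Rational(178737225, 35897)) = Mul(Add(43711, Add(3, Mul(-1, -119))), Rational(178737225, 35897)) = Mul(Add(43711, Add(3, 119)), Rational(178737225, 35897)) = Mul(Add(43711, 122), Rational(178737225, 35897)) = Mul(43833, Rational(178737225, 35897)) = Rational(7834588783425, 35897)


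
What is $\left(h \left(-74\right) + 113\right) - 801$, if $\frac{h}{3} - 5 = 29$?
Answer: $-8236$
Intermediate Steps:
$h = 102$ ($h = 15 + 3 \cdot 29 = 15 + 87 = 102$)
$\left(h \left(-74\right) + 113\right) - 801 = \left(102 \left(-74\right) + 113\right) - 801 = \left(-7548 + 113\right) - 801 = -7435 - 801 = -8236$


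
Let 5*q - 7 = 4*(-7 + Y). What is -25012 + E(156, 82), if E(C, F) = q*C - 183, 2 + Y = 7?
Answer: -126131/5 ≈ -25226.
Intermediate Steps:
Y = 5 (Y = -2 + 7 = 5)
q = -⅕ (q = 7/5 + (4*(-7 + 5))/5 = 7/5 + (4*(-2))/5 = 7/5 + (⅕)*(-8) = 7/5 - 8/5 = -⅕ ≈ -0.20000)
E(C, F) = -183 - C/5 (E(C, F) = -C/5 - 183 = -183 - C/5)
-25012 + E(156, 82) = -25012 + (-183 - ⅕*156) = -25012 + (-183 - 156/5) = -25012 - 1071/5 = -126131/5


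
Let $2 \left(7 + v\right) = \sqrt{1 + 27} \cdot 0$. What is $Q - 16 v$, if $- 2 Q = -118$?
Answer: $171$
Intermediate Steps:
$Q = 59$ ($Q = \left(- \frac{1}{2}\right) \left(-118\right) = 59$)
$v = -7$ ($v = -7 + \frac{\sqrt{1 + 27} \cdot 0}{2} = -7 + \frac{\sqrt{28} \cdot 0}{2} = -7 + \frac{2 \sqrt{7} \cdot 0}{2} = -7 + \frac{1}{2} \cdot 0 = -7 + 0 = -7$)
$Q - 16 v = 59 - -112 = 59 + 112 = 171$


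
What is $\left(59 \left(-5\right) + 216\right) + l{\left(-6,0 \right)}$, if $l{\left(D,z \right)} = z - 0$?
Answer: $-79$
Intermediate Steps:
$l{\left(D,z \right)} = z$ ($l{\left(D,z \right)} = z + 0 = z$)
$\left(59 \left(-5\right) + 216\right) + l{\left(-6,0 \right)} = \left(59 \left(-5\right) + 216\right) + 0 = \left(-295 + 216\right) + 0 = -79 + 0 = -79$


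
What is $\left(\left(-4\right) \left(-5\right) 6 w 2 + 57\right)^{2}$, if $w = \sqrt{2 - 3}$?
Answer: $-54351 + 27360 i \approx -54351.0 + 27360.0 i$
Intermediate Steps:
$w = i$ ($w = \sqrt{-1} = i \approx 1.0 i$)
$\left(\left(-4\right) \left(-5\right) 6 w 2 + 57\right)^{2} = \left(\left(-4\right) \left(-5\right) 6 i 2 + 57\right)^{2} = \left(20 \cdot 6 i 2 + 57\right)^{2} = \left(120 i 2 + 57\right)^{2} = \left(240 i + 57\right)^{2} = \left(57 + 240 i\right)^{2}$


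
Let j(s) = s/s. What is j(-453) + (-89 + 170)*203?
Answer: 16444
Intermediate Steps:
j(s) = 1
j(-453) + (-89 + 170)*203 = 1 + (-89 + 170)*203 = 1 + 81*203 = 1 + 16443 = 16444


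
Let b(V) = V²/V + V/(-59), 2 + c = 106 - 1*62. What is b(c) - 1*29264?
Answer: -1724140/59 ≈ -29223.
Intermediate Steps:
c = 42 (c = -2 + (106 - 1*62) = -2 + (106 - 62) = -2 + 44 = 42)
b(V) = 58*V/59 (b(V) = V + V*(-1/59) = V - V/59 = 58*V/59)
b(c) - 1*29264 = (58/59)*42 - 1*29264 = 2436/59 - 29264 = -1724140/59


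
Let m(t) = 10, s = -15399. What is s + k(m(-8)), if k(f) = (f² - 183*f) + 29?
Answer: -17100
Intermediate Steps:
k(f) = 29 + f² - 183*f
s + k(m(-8)) = -15399 + (29 + 10² - 183*10) = -15399 + (29 + 100 - 1830) = -15399 - 1701 = -17100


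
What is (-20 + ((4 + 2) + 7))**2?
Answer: 49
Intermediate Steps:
(-20 + ((4 + 2) + 7))**2 = (-20 + (6 + 7))**2 = (-20 + 13)**2 = (-7)**2 = 49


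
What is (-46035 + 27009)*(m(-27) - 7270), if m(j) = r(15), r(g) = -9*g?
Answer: 140887530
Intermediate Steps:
m(j) = -135 (m(j) = -9*15 = -135)
(-46035 + 27009)*(m(-27) - 7270) = (-46035 + 27009)*(-135 - 7270) = -19026*(-7405) = 140887530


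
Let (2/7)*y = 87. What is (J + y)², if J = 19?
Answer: 418609/4 ≈ 1.0465e+5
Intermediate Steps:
y = 609/2 (y = (7/2)*87 = 609/2 ≈ 304.50)
(J + y)² = (19 + 609/2)² = (647/2)² = 418609/4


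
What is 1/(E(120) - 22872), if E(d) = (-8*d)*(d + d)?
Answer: -1/253272 ≈ -3.9483e-6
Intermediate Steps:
E(d) = -16*d² (E(d) = (-8*d)*(2*d) = -16*d²)
1/(E(120) - 22872) = 1/(-16*120² - 22872) = 1/(-16*14400 - 22872) = 1/(-230400 - 22872) = 1/(-253272) = -1/253272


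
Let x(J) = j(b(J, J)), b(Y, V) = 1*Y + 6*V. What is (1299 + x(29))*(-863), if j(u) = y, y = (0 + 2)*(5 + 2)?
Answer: -1133119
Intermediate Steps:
b(Y, V) = Y + 6*V
y = 14 (y = 2*7 = 14)
j(u) = 14
x(J) = 14
(1299 + x(29))*(-863) = (1299 + 14)*(-863) = 1313*(-863) = -1133119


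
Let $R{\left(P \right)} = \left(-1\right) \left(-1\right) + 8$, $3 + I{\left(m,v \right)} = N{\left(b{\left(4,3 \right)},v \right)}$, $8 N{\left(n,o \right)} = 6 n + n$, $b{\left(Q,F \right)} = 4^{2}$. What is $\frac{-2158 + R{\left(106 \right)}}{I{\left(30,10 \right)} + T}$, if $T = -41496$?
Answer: $\frac{2149}{41485} \approx 0.051802$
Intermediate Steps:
$b{\left(Q,F \right)} = 16$
$N{\left(n,o \right)} = \frac{7 n}{8}$ ($N{\left(n,o \right)} = \frac{6 n + n}{8} = \frac{7 n}{8}$)
$I{\left(m,v \right)} = 11$ ($I{\left(m,v \right)} = -3 + \frac{7}{8} \cdot 16 = -3 + 14 = 11$)
$R{\left(P \right)} = 9$ ($R{\left(P \right)} = 1 + 8 = 9$)
$\frac{-2158 + R{\left(106 \right)}}{I{\left(30,10 \right)} + T} = \frac{-2158 + 9}{11 - 41496} = - \frac{2149}{-41485} = \left(-2149\right) \left(- \frac{1}{41485}\right) = \frac{2149}{41485}$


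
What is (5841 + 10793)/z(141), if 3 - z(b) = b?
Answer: -8317/69 ≈ -120.54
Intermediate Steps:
z(b) = 3 - b
(5841 + 10793)/z(141) = (5841 + 10793)/(3 - 1*141) = 16634/(3 - 141) = 16634/(-138) = 16634*(-1/138) = -8317/69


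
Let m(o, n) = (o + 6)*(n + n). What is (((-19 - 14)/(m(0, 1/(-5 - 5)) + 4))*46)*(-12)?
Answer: 45540/7 ≈ 6505.7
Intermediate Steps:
m(o, n) = 2*n*(6 + o) (m(o, n) = (6 + o)*(2*n) = 2*n*(6 + o))
(((-19 - 14)/(m(0, 1/(-5 - 5)) + 4))*46)*(-12) = (((-19 - 14)/(2*(6 + 0)/(-5 - 5) + 4))*46)*(-12) = (-33/(2*6/(-10) + 4)*46)*(-12) = (-33/(2*(-1/10)*6 + 4)*46)*(-12) = (-33/(-6/5 + 4)*46)*(-12) = (-33/14/5*46)*(-12) = (-33*5/14*46)*(-12) = -165/14*46*(-12) = -3795/7*(-12) = 45540/7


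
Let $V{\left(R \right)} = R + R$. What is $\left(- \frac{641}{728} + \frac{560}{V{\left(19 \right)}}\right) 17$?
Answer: $\frac{3258237}{13832} \approx 235.56$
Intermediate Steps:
$V{\left(R \right)} = 2 R$
$\left(- \frac{641}{728} + \frac{560}{V{\left(19 \right)}}\right) 17 = \left(- \frac{641}{728} + \frac{560}{2 \cdot 19}\right) 17 = \left(\left(-641\right) \frac{1}{728} + \frac{560}{38}\right) 17 = \left(- \frac{641}{728} + 560 \cdot \frac{1}{38}\right) 17 = \left(- \frac{641}{728} + \frac{280}{19}\right) 17 = \frac{191661}{13832} \cdot 17 = \frac{3258237}{13832}$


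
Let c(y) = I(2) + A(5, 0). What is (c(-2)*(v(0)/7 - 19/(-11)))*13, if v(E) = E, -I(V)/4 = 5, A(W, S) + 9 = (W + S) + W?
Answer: -4693/11 ≈ -426.64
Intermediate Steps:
A(W, S) = -9 + S + 2*W (A(W, S) = -9 + ((W + S) + W) = -9 + ((S + W) + W) = -9 + (S + 2*W) = -9 + S + 2*W)
I(V) = -20 (I(V) = -4*5 = -20)
c(y) = -19 (c(y) = -20 + (-9 + 0 + 2*5) = -20 + (-9 + 0 + 10) = -20 + 1 = -19)
(c(-2)*(v(0)/7 - 19/(-11)))*13 = -19*(0/7 - 19/(-11))*13 = -19*(0*(1/7) - 19*(-1/11))*13 = -19*(0 + 19/11)*13 = -19*19/11*13 = -361/11*13 = -4693/11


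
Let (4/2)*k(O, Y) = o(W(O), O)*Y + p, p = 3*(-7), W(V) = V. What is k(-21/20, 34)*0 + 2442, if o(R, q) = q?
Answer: 2442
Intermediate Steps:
p = -21
k(O, Y) = -21/2 + O*Y/2 (k(O, Y) = (O*Y - 21)/2 = (-21 + O*Y)/2 = -21/2 + O*Y/2)
k(-21/20, 34)*0 + 2442 = (-21/2 + (½)*(-21/20)*34)*0 + 2442 = (-21/2 - 357/20)*0 + 2442 = -567/20*0 + 2442 = 0 + 2442 = 2442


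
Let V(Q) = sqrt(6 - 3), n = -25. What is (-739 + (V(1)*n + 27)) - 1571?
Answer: -2283 - 25*sqrt(3) ≈ -2326.3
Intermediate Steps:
V(Q) = sqrt(3)
(-739 + (V(1)*n + 27)) - 1571 = (-739 + (sqrt(3)*(-25) + 27)) - 1571 = (-739 + (-25*sqrt(3) + 27)) - 1571 = (-739 + (27 - 25*sqrt(3))) - 1571 = (-712 - 25*sqrt(3)) - 1571 = -2283 - 25*sqrt(3)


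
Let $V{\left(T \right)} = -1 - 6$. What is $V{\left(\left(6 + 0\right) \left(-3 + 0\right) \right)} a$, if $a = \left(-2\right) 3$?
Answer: $42$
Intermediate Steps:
$V{\left(T \right)} = -7$ ($V{\left(T \right)} = -1 - 6 = -7$)
$a = -6$
$V{\left(\left(6 + 0\right) \left(-3 + 0\right) \right)} a = \left(-7\right) \left(-6\right) = 42$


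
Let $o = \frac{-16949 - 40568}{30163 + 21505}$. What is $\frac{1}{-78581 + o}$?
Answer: $- \frac{51668}{4060180625} \approx -1.2726 \cdot 10^{-5}$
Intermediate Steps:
$o = - \frac{57517}{51668} \approx -1.1132$
$\frac{1}{-78581 + o} = \frac{1}{-78581 - \frac{57517}{51668}} = \frac{1}{- \frac{4060180625}{51668}} = - \frac{51668}{4060180625}$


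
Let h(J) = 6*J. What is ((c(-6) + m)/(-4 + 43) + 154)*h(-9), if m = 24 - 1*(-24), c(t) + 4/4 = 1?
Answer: -108972/13 ≈ -8382.5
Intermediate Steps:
c(t) = 0 (c(t) = -1 + 1 = 0)
m = 48 (m = 24 + 24 = 48)
((c(-6) + m)/(-4 + 43) + 154)*h(-9) = ((0 + 48)/(-4 + 43) + 154)*(6*(-9)) = (48/39 + 154)*(-54) = (48*(1/39) + 154)*(-54) = (16/13 + 154)*(-54) = (2018/13)*(-54) = -108972/13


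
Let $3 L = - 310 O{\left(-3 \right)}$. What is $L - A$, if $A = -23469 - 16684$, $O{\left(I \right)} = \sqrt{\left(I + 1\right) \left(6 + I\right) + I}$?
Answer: $40153 - 310 i \approx 40153.0 - 310.0 i$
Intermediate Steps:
$O{\left(I \right)} = \sqrt{I + \left(1 + I\right) \left(6 + I\right)}$ ($O{\left(I \right)} = \sqrt{\left(1 + I\right) \left(6 + I\right) + I} = \sqrt{I + \left(1 + I\right) \left(6 + I\right)}$)
$A = -40153$ ($A = -23469 - 16684 = -40153$)
$L = - 310 i$ ($L = \frac{\left(-310\right) \sqrt{6 + \left(-3\right)^{2} + 8 \left(-3\right)}}{3} = \frac{\left(-310\right) \sqrt{6 + 9 - 24}}{3} = \frac{\left(-310\right) \sqrt{-9}}{3} = \frac{\left(-310\right) 3 i}{3} = \frac{\left(-930\right) i}{3} = - 310 i \approx - 310.0 i$)
$L - A = - 310 i - -40153 = - 310 i + 40153 = 40153 - 310 i$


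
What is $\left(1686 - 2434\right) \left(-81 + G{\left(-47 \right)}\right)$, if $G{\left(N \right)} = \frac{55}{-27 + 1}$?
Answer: $\frac{808214}{13} \approx 62170.0$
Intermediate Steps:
$G{\left(N \right)} = - \frac{55}{26}$ ($G{\left(N \right)} = \frac{55}{-26} = 55 \left(- \frac{1}{26}\right) = - \frac{55}{26}$)
$\left(1686 - 2434\right) \left(-81 + G{\left(-47 \right)}\right) = \left(1686 - 2434\right) \left(-81 - \frac{55}{26}\right) = \left(-748\right) \left(- \frac{2161}{26}\right) = \frac{808214}{13}$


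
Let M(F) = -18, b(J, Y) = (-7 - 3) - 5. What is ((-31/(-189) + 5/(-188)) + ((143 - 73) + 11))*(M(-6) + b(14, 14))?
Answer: -31712725/11844 ≈ -2677.5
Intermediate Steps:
b(J, Y) = -15 (b(J, Y) = -10 - 5 = -15)
((-31/(-189) + 5/(-188)) + ((143 - 73) + 11))*(M(-6) + b(14, 14)) = ((-31/(-189) + 5/(-188)) + ((143 - 73) + 11))*(-18 - 15) = ((-31*(-1/189) + 5*(-1/188)) + (70 + 11))*(-33) = ((31/189 - 5/188) + 81)*(-33) = (4883/35532 + 81)*(-33) = (2882975/35532)*(-33) = -31712725/11844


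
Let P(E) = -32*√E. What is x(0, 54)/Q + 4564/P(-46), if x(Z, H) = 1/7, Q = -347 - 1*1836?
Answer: -1/15281 + 1141*I*√46/368 ≈ -6.5441e-5 + 21.029*I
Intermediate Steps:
Q = -2183 (Q = -347 - 1836 = -2183)
x(Z, H) = ⅐
x(0, 54)/Q + 4564/P(-46) = (⅐)/(-2183) + 4564/((-32*I*√46)) = (⅐)*(-1/2183) + 4564/((-32*I*√46)) = -1/15281 + 4564/((-32*I*√46)) = -1/15281 + 4564*(I*√46/1472) = -1/15281 + 1141*I*√46/368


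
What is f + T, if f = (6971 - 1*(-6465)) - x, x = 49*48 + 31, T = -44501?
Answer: -33448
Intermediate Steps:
x = 2383 (x = 2352 + 31 = 2383)
f = 11053 (f = (6971 - 1*(-6465)) - 1*2383 = (6971 + 6465) - 2383 = 13436 - 2383 = 11053)
f + T = 11053 - 44501 = -33448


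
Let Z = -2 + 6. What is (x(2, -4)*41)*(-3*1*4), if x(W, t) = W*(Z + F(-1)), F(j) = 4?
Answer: -7872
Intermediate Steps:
Z = 4
x(W, t) = 8*W (x(W, t) = W*(4 + 4) = W*8 = 8*W)
(x(2, -4)*41)*(-3*1*4) = ((8*2)*41)*(-3*1*4) = (16*41)*(-3*4) = 656*(-12) = -7872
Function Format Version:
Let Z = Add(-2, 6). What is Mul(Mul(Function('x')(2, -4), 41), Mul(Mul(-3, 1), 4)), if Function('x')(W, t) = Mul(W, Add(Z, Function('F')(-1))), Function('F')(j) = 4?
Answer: -7872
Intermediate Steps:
Z = 4
Function('x')(W, t) = Mul(8, W) (Function('x')(W, t) = Mul(W, Add(4, 4)) = Mul(W, 8) = Mul(8, W))
Mul(Mul(Function('x')(2, -4), 41), Mul(Mul(-3, 1), 4)) = Mul(Mul(Mul(8, 2), 41), Mul(Mul(-3, 1), 4)) = Mul(Mul(16, 41), Mul(-3, 4)) = Mul(656, -12) = -7872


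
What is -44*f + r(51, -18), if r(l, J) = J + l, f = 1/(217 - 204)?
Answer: 385/13 ≈ 29.615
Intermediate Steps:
f = 1/13 ≈ 0.076923
-44*f + r(51, -18) = -44*1/13 + (-18 + 51) = -44/13 + 33 = 385/13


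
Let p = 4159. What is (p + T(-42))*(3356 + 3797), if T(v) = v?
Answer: 29448901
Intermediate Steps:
(p + T(-42))*(3356 + 3797) = (4159 - 42)*(3356 + 3797) = 4117*7153 = 29448901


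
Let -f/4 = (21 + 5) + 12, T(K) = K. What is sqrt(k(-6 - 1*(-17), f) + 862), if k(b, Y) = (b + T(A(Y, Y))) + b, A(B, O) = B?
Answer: 2*sqrt(183) ≈ 27.056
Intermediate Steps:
f = -152 (f = -4*((21 + 5) + 12) = -4*(26 + 12) = -4*38 = -152)
k(b, Y) = Y + 2*b (k(b, Y) = (b + Y) + b = (Y + b) + b = Y + 2*b)
sqrt(k(-6 - 1*(-17), f) + 862) = sqrt((-152 + 2*(-6 - 1*(-17))) + 862) = sqrt((-152 + 2*(-6 + 17)) + 862) = sqrt((-152 + 2*11) + 862) = sqrt((-152 + 22) + 862) = sqrt(-130 + 862) = sqrt(732) = 2*sqrt(183)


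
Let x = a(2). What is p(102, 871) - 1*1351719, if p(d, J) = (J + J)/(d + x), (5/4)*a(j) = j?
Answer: -350090866/259 ≈ -1.3517e+6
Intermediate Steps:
a(j) = 4*j/5
x = 8/5 (x = (⅘)*2 = 8/5 ≈ 1.6000)
p(d, J) = 2*J/(8/5 + d) (p(d, J) = (J + J)/(d + 8/5) = (2*J)/(8/5 + d) = 2*J/(8/5 + d))
p(102, 871) - 1*1351719 = 10*871/(8 + 5*102) - 1*1351719 = 10*871/(8 + 510) - 1351719 = 10*871/518 - 1351719 = 10*871*(1/518) - 1351719 = 4355/259 - 1351719 = -350090866/259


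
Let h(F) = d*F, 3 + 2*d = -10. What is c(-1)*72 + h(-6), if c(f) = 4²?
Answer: 1191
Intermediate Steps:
d = -13/2 (d = -3/2 + (½)*(-10) = -3/2 - 5 = -13/2 ≈ -6.5000)
c(f) = 16
h(F) = -13*F/2
c(-1)*72 + h(-6) = 16*72 - 13/2*(-6) = 1152 + 39 = 1191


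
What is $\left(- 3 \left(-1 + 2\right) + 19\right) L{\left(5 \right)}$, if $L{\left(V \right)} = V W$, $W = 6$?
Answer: $480$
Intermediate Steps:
$L{\left(V \right)} = 6 V$ ($L{\left(V \right)} = V 6 = 6 V$)
$\left(- 3 \left(-1 + 2\right) + 19\right) L{\left(5 \right)} = \left(- 3 \left(-1 + 2\right) + 19\right) 6 \cdot 5 = \left(\left(-3\right) 1 + 19\right) 30 = \left(-3 + 19\right) 30 = 16 \cdot 30 = 480$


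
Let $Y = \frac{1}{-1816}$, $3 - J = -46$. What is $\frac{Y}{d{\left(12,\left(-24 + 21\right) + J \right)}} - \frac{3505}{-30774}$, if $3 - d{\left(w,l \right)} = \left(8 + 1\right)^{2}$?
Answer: $\frac{27583723}{242170864} \approx 0.1139$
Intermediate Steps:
$J = 49$ ($J = 3 - -46 = 3 + 46 = 49$)
$Y = - \frac{1}{1816} \approx -0.00055066$
$d{\left(w,l \right)} = -78$ ($d{\left(w,l \right)} = 3 - \left(8 + 1\right)^{2} = 3 - 9^{2} = 3 - 81 = -78$)
$\frac{Y}{d{\left(12,\left(-24 + 21\right) + J \right)}} - \frac{3505}{-30774} = - \frac{1}{1816 \left(-78\right)} - \frac{3505}{-30774} = \left(- \frac{1}{1816}\right) \left(- \frac{1}{78}\right) - - \frac{3505}{30774} = \frac{1}{141648} + \frac{3505}{30774} = \frac{27583723}{242170864}$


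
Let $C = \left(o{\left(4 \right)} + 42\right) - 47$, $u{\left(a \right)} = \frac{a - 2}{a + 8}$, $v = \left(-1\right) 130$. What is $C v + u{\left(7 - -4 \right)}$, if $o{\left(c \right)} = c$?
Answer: $\frac{2479}{19} \approx 130.47$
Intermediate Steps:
$v = -130$
$u{\left(a \right)} = \frac{-2 + a}{8 + a}$
$C = -1$ ($C = \left(4 + 42\right) - 47 = 46 - 47 = -1$)
$C v + u{\left(7 - -4 \right)} = \left(-1\right) \left(-130\right) + \frac{-2 + \left(7 - -4\right)}{8 + \left(7 - -4\right)} = 130 + \frac{-2 + \left(7 + 4\right)}{8 + \left(7 + 4\right)} = 130 + \frac{-2 + 11}{8 + 11} = 130 + \frac{1}{19} \cdot 9 = 130 + \frac{9}{19} = \frac{2479}{19}$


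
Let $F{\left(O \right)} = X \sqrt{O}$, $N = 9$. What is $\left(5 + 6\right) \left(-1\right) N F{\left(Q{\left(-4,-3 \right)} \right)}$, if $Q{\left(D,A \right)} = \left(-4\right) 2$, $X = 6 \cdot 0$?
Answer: $0$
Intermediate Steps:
$X = 0$
$Q{\left(D,A \right)} = -8$
$F{\left(O \right)} = 0$ ($F{\left(O \right)} = 0 \sqrt{O} = 0$)
$\left(5 + 6\right) \left(-1\right) N F{\left(Q{\left(-4,-3 \right)} \right)} = \left(5 + 6\right) \left(-1\right) 9 \cdot 0 = 11 \left(-1\right) 9 \cdot 0 = \left(-11\right) 9 \cdot 0 = \left(-99\right) 0 = 0$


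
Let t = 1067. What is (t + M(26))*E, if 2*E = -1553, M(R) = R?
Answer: -1697429/2 ≈ -8.4871e+5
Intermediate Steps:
E = -1553/2 (E = (½)*(-1553) = -1553/2 ≈ -776.50)
(t + M(26))*E = (1067 + 26)*(-1553/2) = 1093*(-1553/2) = -1697429/2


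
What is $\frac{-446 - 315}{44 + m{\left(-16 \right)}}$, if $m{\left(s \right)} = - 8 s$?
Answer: $- \frac{761}{172} \approx -4.4244$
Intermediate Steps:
$\frac{-446 - 315}{44 + m{\left(-16 \right)}} = \frac{-446 - 315}{44 - -128} = - \frac{761}{44 + 128} = - \frac{761}{172}$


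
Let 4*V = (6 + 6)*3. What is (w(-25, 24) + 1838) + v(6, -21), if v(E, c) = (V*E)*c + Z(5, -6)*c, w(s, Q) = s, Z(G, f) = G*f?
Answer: 1309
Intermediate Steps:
V = 9 (V = ((6 + 6)*3)/4 = (12*3)/4 = (¼)*36 = 9)
v(E, c) = -30*c + 9*E*c (v(E, c) = (9*E)*c + (5*(-6))*c = 9*E*c - 30*c = -30*c + 9*E*c)
(w(-25, 24) + 1838) + v(6, -21) = (-25 + 1838) + 3*(-21)*(-10 + 3*6) = 1813 + 3*(-21)*(-10 + 18) = 1813 + 3*(-21)*8 = 1813 - 504 = 1309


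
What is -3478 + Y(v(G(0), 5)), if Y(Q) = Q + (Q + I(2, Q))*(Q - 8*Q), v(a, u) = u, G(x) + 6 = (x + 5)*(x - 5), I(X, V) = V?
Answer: -3823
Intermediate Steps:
G(x) = -6 + (-5 + x)*(5 + x) (G(x) = -6 + (x + 5)*(x - 5) = -6 + (5 + x)*(-5 + x) = -6 + (-5 + x)*(5 + x))
Y(Q) = Q - 14*Q² (Y(Q) = Q + (Q + Q)*(Q - 8*Q) = Q + (2*Q)*(-7*Q) = Q - 14*Q²)
-3478 + Y(v(G(0), 5)) = -3478 + 5*(1 - 14*5) = -3478 + 5*(1 - 70) = -3478 + 5*(-69) = -3478 - 345 = -3823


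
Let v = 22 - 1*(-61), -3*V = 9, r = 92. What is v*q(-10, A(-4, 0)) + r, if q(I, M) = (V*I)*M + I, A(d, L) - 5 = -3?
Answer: 4242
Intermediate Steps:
V = -3 (V = -⅓*9 = -3)
A(d, L) = 2 (A(d, L) = 5 - 3 = 2)
q(I, M) = I - 3*I*M (q(I, M) = (-3*I)*M + I = -3*I*M + I = I - 3*I*M)
v = 83 (v = 22 + 61 = 83)
v*q(-10, A(-4, 0)) + r = 83*(-10*(1 - 3*2)) + 92 = 83*(-10*(1 - 6)) + 92 = 83*(-10*(-5)) + 92 = 83*50 + 92 = 4150 + 92 = 4242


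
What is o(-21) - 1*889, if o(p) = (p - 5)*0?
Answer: -889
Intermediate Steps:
o(p) = 0 (o(p) = (-5 + p)*0 = 0)
o(-21) - 1*889 = 0 - 1*889 = 0 - 889 = -889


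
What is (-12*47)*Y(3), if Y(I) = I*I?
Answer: -5076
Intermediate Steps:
Y(I) = I**2
(-12*47)*Y(3) = -12*47*3**2 = -564*9 = -5076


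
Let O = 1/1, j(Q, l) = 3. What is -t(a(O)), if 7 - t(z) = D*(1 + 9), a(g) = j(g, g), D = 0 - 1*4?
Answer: -47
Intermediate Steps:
O = 1
D = -4 (D = 0 - 4 = -4)
a(g) = 3
t(z) = 47 (t(z) = 7 - (-4)*(1 + 9) = 7 - (-4)*10 = 7 - 1*(-40) = 7 + 40 = 47)
-t(a(O)) = -1*47 = -47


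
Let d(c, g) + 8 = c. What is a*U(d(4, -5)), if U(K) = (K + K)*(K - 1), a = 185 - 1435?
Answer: -50000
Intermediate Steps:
a = -1250
d(c, g) = -8 + c
U(K) = 2*K*(-1 + K) (U(K) = (2*K)*(-1 + K) = 2*K*(-1 + K))
a*U(d(4, -5)) = -2500*(-8 + 4)*(-1 + (-8 + 4)) = -2500*(-4)*(-1 - 4) = -2500*(-4)*(-5) = -1250*40 = -50000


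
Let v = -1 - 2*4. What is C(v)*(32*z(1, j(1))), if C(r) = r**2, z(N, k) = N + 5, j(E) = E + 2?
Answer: 15552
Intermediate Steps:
j(E) = 2 + E
z(N, k) = 5 + N
v = -9 (v = -1 - 8 = -9)
C(v)*(32*z(1, j(1))) = (-9)**2*(32*(5 + 1)) = 81*(32*6) = 81*192 = 15552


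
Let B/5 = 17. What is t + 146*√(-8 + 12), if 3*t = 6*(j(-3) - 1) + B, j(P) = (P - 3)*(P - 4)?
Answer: 1207/3 ≈ 402.33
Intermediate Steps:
B = 85 (B = 5*17 = 85)
j(P) = (-4 + P)*(-3 + P) (j(P) = (-3 + P)*(-4 + P) = (-4 + P)*(-3 + P))
t = 331/3 (t = (6*((12 + (-3)² - 7*(-3)) - 1) + 85)/3 = (6*((12 + 9 + 21) - 1) + 85)/3 = (6*(42 - 1) + 85)/3 = (6*41 + 85)/3 = (246 + 85)/3 = (⅓)*331 = 331/3 ≈ 110.33)
t + 146*√(-8 + 12) = 331/3 + 146*√(-8 + 12) = 331/3 + 146*√4 = 331/3 + 146*2 = 331/3 + 292 = 1207/3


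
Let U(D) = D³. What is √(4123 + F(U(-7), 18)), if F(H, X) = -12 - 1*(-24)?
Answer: √4135 ≈ 64.304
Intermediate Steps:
F(H, X) = 12 (F(H, X) = -12 + 24 = 12)
√(4123 + F(U(-7), 18)) = √(4123 + 12) = √4135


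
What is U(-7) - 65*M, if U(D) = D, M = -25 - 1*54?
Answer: 5128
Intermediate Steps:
M = -79 (M = -25 - 54 = -79)
U(-7) - 65*M = -7 - 65*(-79) = -7 + 5135 = 5128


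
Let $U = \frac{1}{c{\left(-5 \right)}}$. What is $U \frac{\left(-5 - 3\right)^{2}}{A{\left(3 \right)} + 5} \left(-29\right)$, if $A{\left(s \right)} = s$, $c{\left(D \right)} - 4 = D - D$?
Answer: $-58$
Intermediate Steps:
$c{\left(D \right)} = 4$ ($c{\left(D \right)} = 4 + \left(D - D\right) = 4 + 0 = 4$)
$U = \frac{1}{4} \approx 0.25$
$U \frac{\left(-5 - 3\right)^{2}}{A{\left(3 \right)} + 5} \left(-29\right) = \frac{\frac{1}{3 + 5} \left(-5 - 3\right)^{2}}{4} \left(-29\right) = \frac{\frac{1}{8} \left(-8\right)^{2}}{4} \left(-29\right) = \frac{\frac{1}{8} \cdot 64}{4} \left(-29\right) = \frac{1}{4} \cdot 8 \left(-29\right) = 2 \left(-29\right) = -58$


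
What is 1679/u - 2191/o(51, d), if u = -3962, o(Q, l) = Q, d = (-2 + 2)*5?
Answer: -8766371/202062 ≈ -43.385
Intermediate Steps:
d = 0 (d = 0*5 = 0)
1679/u - 2191/o(51, d) = 1679/(-3962) - 2191/51 = 1679*(-1/3962) - 2191*1/51 = -1679/3962 - 2191/51 = -8766371/202062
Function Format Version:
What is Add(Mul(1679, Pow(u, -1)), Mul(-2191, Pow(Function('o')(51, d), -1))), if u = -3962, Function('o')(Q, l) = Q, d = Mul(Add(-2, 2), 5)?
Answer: Rational(-8766371, 202062) ≈ -43.385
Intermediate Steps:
d = 0 (d = Mul(0, 5) = 0)
Add(Mul(1679, Pow(u, -1)), Mul(-2191, Pow(Function('o')(51, d), -1))) = Add(Mul(1679, Pow(-3962, -1)), Mul(-2191, Pow(51, -1))) = Add(Mul(1679, Rational(-1, 3962)), Mul(-2191, Rational(1, 51))) = Add(Rational(-1679, 3962), Rational(-2191, 51)) = Rational(-8766371, 202062)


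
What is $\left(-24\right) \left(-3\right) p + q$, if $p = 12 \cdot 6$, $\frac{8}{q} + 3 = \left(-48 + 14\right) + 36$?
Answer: $5176$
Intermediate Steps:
$q = -8$ ($q = \frac{8}{-3 + \left(\left(-48 + 14\right) + 36\right)} = \frac{8}{-3 + \left(-34 + 36\right)} = \frac{8}{-3 + 2} = \frac{8}{-1} = 8 \left(-1\right) = -8$)
$p = 72$
$\left(-24\right) \left(-3\right) p + q = \left(-24\right) \left(-3\right) 72 - 8 = 72 \cdot 72 - 8 = 5184 - 8 = 5176$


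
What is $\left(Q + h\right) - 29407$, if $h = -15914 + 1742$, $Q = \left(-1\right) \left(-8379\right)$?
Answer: $-35200$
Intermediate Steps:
$Q = 8379$
$h = -14172$
$\left(Q + h\right) - 29407 = \left(8379 - 14172\right) - 29407 = -5793 - 29407 = -35200$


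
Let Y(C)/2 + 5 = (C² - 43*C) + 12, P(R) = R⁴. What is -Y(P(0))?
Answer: -14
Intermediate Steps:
Y(C) = 14 - 86*C + 2*C² (Y(C) = -10 + 2*((C² - 43*C) + 12) = -10 + 2*(12 + C² - 43*C) = -10 + (24 - 86*C + 2*C²) = 14 - 86*C + 2*C²)
-Y(P(0)) = -(14 - 86*0⁴ + 2*(0⁴)²) = -(14 - 86*0 + 2*0²) = -(14 + 0 + 2*0) = -(14 + 0 + 0) = -1*14 = -14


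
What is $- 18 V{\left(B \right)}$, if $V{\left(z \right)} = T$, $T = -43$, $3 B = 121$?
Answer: $774$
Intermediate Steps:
$B = \frac{121}{3}$ ($B = \frac{1}{3} \cdot 121 = \frac{121}{3} \approx 40.333$)
$V{\left(z \right)} = -43$
$- 18 V{\left(B \right)} = \left(-18\right) \left(-43\right) = 774$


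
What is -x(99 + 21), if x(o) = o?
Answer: -120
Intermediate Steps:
-x(99 + 21) = -(99 + 21) = -1*120 = -120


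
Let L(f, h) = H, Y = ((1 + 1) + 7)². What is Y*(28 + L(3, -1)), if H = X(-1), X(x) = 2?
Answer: 2430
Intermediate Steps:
Y = 81 (Y = (2 + 7)² = 9² = 81)
H = 2
L(f, h) = 2
Y*(28 + L(3, -1)) = 81*(28 + 2) = 81*30 = 2430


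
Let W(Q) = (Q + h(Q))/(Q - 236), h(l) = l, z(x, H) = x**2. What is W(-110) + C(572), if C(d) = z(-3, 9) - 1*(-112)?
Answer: 21043/173 ≈ 121.64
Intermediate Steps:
C(d) = 121 (C(d) = (-3)**2 - 1*(-112) = 9 + 112 = 121)
W(Q) = 2*Q/(-236 + Q) (W(Q) = (Q + Q)/(Q - 236) = (2*Q)/(-236 + Q) = 2*Q/(-236 + Q))
W(-110) + C(572) = 2*(-110)/(-236 - 110) + 121 = 2*(-110)/(-346) + 121 = 2*(-110)*(-1/346) + 121 = 110/173 + 121 = 21043/173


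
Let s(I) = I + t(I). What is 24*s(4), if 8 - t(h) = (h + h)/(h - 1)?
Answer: 224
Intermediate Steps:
t(h) = 8 - 2*h/(-1 + h) (t(h) = 8 - (h + h)/(h - 1) = 8 - 2*h/(-1 + h))
s(I) = I + 2*(-4 + 3*I)/(-1 + I)
24*s(4) = 24*((-8 + 4² + 5*4)/(-1 + 4)) = 24*((-8 + 16 + 20)/3) = 24*((⅓)*28) = 24*(28/3) = 224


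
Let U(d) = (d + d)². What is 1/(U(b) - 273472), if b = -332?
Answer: 1/167424 ≈ 5.9729e-6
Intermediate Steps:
U(d) = 4*d² (U(d) = (2*d)² = 4*d²)
1/(U(b) - 273472) = 1/(4*(-332)² - 273472) = 1/(4*110224 - 273472) = 1/(440896 - 273472) = 1/167424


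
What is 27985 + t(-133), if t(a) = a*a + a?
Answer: 45541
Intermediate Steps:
t(a) = a + a² (t(a) = a² + a = a + a²)
27985 + t(-133) = 27985 - 133*(1 - 133) = 27985 - 133*(-132) = 27985 + 17556 = 45541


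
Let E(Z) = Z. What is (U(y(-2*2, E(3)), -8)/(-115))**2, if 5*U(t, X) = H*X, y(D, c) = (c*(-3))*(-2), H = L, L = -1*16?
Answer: 16384/330625 ≈ 0.049555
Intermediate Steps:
L = -16
H = -16
y(D, c) = 6*c (y(D, c) = -3*c*(-2) = 6*c)
U(t, X) = -16*X/5 (U(t, X) = (-16*X)/5 = -16*X/5)
(U(y(-2*2, E(3)), -8)/(-115))**2 = (-16/5*(-8)/(-115))**2 = ((128/5)*(-1/115))**2 = (-128/575)**2 = 16384/330625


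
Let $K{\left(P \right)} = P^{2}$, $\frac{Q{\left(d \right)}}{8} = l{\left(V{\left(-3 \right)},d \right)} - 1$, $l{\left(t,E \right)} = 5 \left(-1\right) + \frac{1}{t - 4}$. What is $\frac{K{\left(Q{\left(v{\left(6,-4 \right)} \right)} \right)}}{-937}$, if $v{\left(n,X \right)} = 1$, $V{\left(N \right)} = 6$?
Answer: $- \frac{1936}{937} \approx -2.0662$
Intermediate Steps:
$l{\left(t,E \right)} = -5 + \frac{1}{-4 + t}$
$Q{\left(d \right)} = -44$ ($Q{\left(d \right)} = 8 \left(\frac{21 - 30}{-4 + 6} - 1\right) = 8 \left(\frac{21 - 30}{2} - 1\right) = 8 \left(\frac{1}{2} \left(-9\right) - 1\right) = 8 \left(- \frac{9}{2} - 1\right) = 8 \left(- \frac{11}{2}\right) = -44$)
$\frac{K{\left(Q{\left(v{\left(6,-4 \right)} \right)} \right)}}{-937} = \frac{\left(-44\right)^{2}}{-937} = 1936 \left(- \frac{1}{937}\right) = - \frac{1936}{937}$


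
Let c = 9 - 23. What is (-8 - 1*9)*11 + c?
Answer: -201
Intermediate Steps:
c = -14
(-8 - 1*9)*11 + c = (-8 - 1*9)*11 - 14 = (-8 - 9)*11 - 14 = -17*11 - 14 = -187 - 14 = -201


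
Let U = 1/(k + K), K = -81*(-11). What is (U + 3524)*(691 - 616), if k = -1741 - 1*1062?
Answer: 505341525/1912 ≈ 2.6430e+5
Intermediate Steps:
K = 891
k = -2803 (k = -1741 - 1062 = -2803)
U = -1/1912 (U = 1/(-2803 + 891) = 1/(-1912) = -1/1912 ≈ -0.00052301)
(U + 3524)*(691 - 616) = (-1/1912 + 3524)*(691 - 616) = (6737887/1912)*75 = 505341525/1912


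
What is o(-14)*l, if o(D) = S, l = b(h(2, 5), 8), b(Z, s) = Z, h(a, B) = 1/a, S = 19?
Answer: 19/2 ≈ 9.5000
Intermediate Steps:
l = 1/2 ≈ 0.50000
o(D) = 19
o(-14)*l = 19*(1/2) = 19/2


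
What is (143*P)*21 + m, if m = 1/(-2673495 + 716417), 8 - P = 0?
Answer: 47016841871/1957078 ≈ 24024.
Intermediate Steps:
P = 8 (P = 8 - 1*0 = 8 + 0 = 8)
m = -1/1957078 (m = 1/(-1957078) = -1/1957078 ≈ -5.1097e-7)
(143*P)*21 + m = (143*8)*21 - 1/1957078 = 1144*21 - 1/1957078 = 24024 - 1/1957078 = 47016841871/1957078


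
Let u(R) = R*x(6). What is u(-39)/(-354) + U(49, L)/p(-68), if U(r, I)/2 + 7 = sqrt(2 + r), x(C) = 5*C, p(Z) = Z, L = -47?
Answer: 7043/2006 - sqrt(51)/34 ≈ 3.3009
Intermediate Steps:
U(r, I) = -14 + 2*sqrt(2 + r)
u(R) = 30*R (u(R) = R*(5*6) = R*30 = 30*R)
u(-39)/(-354) + U(49, L)/p(-68) = (30*(-39))/(-354) + (-14 + 2*sqrt(2 + 49))/(-68) = -1170*(-1/354) + (-14 + 2*sqrt(51))*(-1/68) = 195/59 + (7/34 - sqrt(51)/34) = 7043/2006 - sqrt(51)/34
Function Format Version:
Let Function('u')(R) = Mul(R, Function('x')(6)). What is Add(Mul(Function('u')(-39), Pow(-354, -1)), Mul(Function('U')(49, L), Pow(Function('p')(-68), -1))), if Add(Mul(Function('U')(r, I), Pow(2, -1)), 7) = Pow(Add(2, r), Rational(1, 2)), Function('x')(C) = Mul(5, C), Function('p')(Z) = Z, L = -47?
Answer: Add(Rational(7043, 2006), Mul(Rational(-1, 34), Pow(51, Rational(1, 2)))) ≈ 3.3009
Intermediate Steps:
Function('U')(r, I) = Add(-14, Mul(2, Pow(Add(2, r), Rational(1, 2))))
Function('u')(R) = Mul(30, R) (Function('u')(R) = Mul(R, Mul(5, 6)) = Mul(R, 30) = Mul(30, R))
Add(Mul(Function('u')(-39), Pow(-354, -1)), Mul(Function('U')(49, L), Pow(Function('p')(-68), -1))) = Add(Mul(Mul(30, -39), Pow(-354, -1)), Mul(Add(-14, Mul(2, Pow(Add(2, 49), Rational(1, 2)))), Pow(-68, -1))) = Add(Mul(-1170, Rational(-1, 354)), Mul(Add(-14, Mul(2, Pow(51, Rational(1, 2)))), Rational(-1, 68))) = Add(Rational(195, 59), Add(Rational(7, 34), Mul(Rational(-1, 34), Pow(51, Rational(1, 2))))) = Add(Rational(7043, 2006), Mul(Rational(-1, 34), Pow(51, Rational(1, 2))))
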